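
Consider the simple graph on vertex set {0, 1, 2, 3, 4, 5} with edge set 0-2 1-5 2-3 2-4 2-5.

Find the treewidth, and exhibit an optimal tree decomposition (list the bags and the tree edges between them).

Every bag has size at most 2, so the width is 2 − 1 = 1 and tw(G) ≤ 1. G has an edge, so its treewidth is at least 1. Combining the bounds, tw(G) = 1.

Treewidth 1.
Bags: B1 = {2, 4}  B2 = {0, 2}  B3 = {2, 5}  B4 = {2, 3}  B5 = {1, 5}
Tree: B1–B2, B1–B3, B1–B4, B3–B5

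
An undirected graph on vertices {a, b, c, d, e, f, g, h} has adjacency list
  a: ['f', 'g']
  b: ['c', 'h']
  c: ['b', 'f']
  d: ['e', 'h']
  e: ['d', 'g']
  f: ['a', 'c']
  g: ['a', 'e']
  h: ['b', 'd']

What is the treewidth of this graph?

A width-2 tree decomposition is:
Bags: B1 = {a, e, g}  B2 = {a, e, f}  B3 = {c, e, f}  B4 = {b, c, e}  B5 = {b, e, h}  B6 = {d, e, h}
Tree: B1–B2, B2–B3, B3–B4, B4–B5, B5–B6
Each bag holds 3 vertices, so the decomposition has width 2, which upper-bounds the treewidth. For the lower bound, G contains the cycle e–g–a–f–c–b–h–d–e, so G is not a forest; only forests have treewidth ≤ 1, hence tw(G) ≥ 2. Therefore the treewidth is 2.

2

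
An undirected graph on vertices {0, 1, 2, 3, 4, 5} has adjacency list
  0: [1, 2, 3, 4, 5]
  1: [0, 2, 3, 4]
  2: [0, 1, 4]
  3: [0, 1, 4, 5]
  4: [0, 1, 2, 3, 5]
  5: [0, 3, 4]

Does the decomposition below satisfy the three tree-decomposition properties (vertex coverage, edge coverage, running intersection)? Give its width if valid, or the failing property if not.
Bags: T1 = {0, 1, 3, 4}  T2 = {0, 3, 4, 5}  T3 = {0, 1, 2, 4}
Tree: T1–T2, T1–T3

Every vertex of G appears in some bag (union = {0, 1, 2, 3, 4, 5}); every edge is covered by a bag; and for each vertex v the set of bags containing v is connected in the bag tree. The decomposition is therefore valid. The largest bag has 4 vertices, so the width is 3.

Yes; width 3.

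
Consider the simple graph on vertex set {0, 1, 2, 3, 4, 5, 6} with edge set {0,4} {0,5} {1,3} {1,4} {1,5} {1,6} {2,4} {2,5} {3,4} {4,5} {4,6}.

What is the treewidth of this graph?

A width-2 tree decomposition is:
Bags: B1 = {1, 4, 5}  B2 = {2, 4, 5}  B3 = {0, 4, 5}  B4 = {1, 3, 4}  B5 = {1, 4, 6}
Tree: B1–B2, B2–B3, B1–B4, B1–B5
Each bag holds 3 vertices, so the decomposition has width 2, which upper-bounds the treewidth. Conversely, {0, 4, 5} is a clique of size 3, and the vertices of any clique must share a bag in every tree decomposition; so some bag has ≥ 3 vertices and tw(G) ≥ 2. Combining the bounds, tw(G) = 2.

2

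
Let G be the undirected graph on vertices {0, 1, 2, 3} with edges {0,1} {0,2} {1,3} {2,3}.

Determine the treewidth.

2

A width-2 tree decomposition is:
Bags: B1 = {1, 2, 3}  B2 = {0, 1, 2}
Tree: B1–B2
The largest bag has 3 vertices, giving width 2; this decomposition certifies tw(G) ≤ 2. Since 2–3–1–0–2 is a cycle in G, G is not acyclic. Forests are exactly the graphs of treewidth ≤ 1, so tw(G) ≥ 2. Combining the bounds, tw(G) = 2.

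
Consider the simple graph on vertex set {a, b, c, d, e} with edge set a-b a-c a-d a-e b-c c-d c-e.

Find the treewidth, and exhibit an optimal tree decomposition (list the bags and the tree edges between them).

Treewidth 2.
One optimal decomposition is:
Bags: B1 = {a, c, d}  B2 = {a, c, e}  B3 = {a, b, c}
Tree: B1–B2, B2–B3

Each bag holds 3 vertices, so the decomposition has width 2, which upper-bounds the treewidth. For the lower bound, the 3 vertices {a, c, d} are pairwise adjacent, and any tree decomposition puts a clique entirely inside one bag — forcing width ≥ 2. Combining the bounds, tw(G) = 2.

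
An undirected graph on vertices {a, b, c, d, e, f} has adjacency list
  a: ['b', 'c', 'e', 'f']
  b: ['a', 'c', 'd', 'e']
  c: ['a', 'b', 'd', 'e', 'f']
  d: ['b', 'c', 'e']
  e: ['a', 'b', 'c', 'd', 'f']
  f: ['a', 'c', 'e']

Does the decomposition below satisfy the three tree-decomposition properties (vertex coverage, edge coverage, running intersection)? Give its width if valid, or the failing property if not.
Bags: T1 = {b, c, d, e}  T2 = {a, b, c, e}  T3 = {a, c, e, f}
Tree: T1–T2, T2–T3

Yes; width 3.

Checking the three conditions: (i) the bags cover all of {a, b, c, d, e, f}; (ii) for each edge, some bag contains both endpoints; (iii) the bags containing any fixed vertex form a subtree. All hold, so the decomposition is valid with width 4 − 1 = 3.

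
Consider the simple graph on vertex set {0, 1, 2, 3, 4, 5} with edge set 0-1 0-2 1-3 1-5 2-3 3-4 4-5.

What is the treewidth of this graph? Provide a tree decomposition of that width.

Treewidth 2.
One optimal decomposition is:
Bags: B1 = {0, 1, 2}  B2 = {1, 2, 3}  B3 = {1, 3, 5}  B4 = {3, 4, 5}
Tree: B1–B2, B2–B3, B3–B4

Each bag holds 3 vertices, so the decomposition has width 2, which upper-bounds the treewidth. Since 0–2–3–1–0 is a cycle in G, G is not acyclic. Forests are exactly the graphs of treewidth ≤ 1, so tw(G) ≥ 2. Combining the bounds, tw(G) = 2.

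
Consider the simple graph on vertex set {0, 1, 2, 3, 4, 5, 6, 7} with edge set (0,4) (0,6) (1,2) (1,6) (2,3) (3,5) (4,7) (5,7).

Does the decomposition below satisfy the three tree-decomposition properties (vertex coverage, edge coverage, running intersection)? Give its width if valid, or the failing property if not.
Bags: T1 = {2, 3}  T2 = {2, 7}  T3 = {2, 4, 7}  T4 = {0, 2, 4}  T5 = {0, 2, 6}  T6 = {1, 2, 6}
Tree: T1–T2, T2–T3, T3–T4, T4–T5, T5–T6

No — vertex 5 appears in no bag.

A tree decomposition must satisfy three properties: every vertex lies in some bag; for every edge, both endpoints lie together in some bag; and for every vertex, the bags containing it form a connected subtree. Here vertex 5 appears in no bag, so the decomposition is invalid.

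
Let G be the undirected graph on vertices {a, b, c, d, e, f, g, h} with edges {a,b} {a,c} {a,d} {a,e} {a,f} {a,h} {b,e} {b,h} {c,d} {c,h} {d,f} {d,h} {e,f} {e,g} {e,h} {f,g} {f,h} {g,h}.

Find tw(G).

A width-3 tree decomposition is:
Bags: B1 = {a, d, f, h}  B2 = {a, e, f, h}  B3 = {a, c, d, h}  B4 = {e, f, g, h}  B5 = {a, b, e, h}
Tree: B1–B2, B1–B3, B2–B4, B2–B5
The largest bag has 4 vertices, giving width 3; this decomposition certifies tw(G) ≤ 3. On the other hand G contains the 4-clique {e, f, g, h}. A clique must lie in a single bag of any decomposition, so no decomposition can have width below 3. The upper and lower bounds meet at 3, so that is the treewidth.

3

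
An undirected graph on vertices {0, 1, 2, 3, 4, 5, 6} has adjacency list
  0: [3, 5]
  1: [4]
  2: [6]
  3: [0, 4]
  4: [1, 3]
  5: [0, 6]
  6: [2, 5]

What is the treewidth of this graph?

1

A width-1 tree decomposition is:
Bags: B1 = {2, 6}  B2 = {5, 6}  B3 = {0, 5}  B4 = {0, 3}  B5 = {3, 4}  B6 = {1, 4}
Tree: B1–B2, B2–B3, B3–B4, B4–B5, B5–B6
The largest bag has 2 vertices, giving width 1; this decomposition certifies tw(G) ≤ 1. G has an edge, so its treewidth is at least 1. The upper and lower bounds meet at 1, so that is the treewidth.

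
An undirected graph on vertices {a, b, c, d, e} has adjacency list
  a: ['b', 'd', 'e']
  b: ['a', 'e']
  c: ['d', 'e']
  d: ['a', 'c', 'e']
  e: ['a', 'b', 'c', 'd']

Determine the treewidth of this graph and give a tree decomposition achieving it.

The largest bag has 3 vertices, giving width 2; this decomposition certifies tw(G) ≤ 2. Conversely, {c, d, e} is a clique of size 3, and the vertices of any clique must share a bag in every tree decomposition; so some bag has ≥ 3 vertices and tw(G) ≥ 2. Therefore the treewidth is 2.

Treewidth 2.
One such decomposition:
Bags: B1 = {c, d, e}  B2 = {a, d, e}  B3 = {a, b, e}
Tree: B1–B2, B2–B3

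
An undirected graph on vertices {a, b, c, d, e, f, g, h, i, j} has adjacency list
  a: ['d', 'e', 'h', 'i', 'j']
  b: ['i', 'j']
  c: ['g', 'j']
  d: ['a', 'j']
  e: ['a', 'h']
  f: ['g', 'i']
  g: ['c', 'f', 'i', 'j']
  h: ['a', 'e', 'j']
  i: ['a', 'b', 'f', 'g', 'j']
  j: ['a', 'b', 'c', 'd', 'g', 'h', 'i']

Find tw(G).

A width-2 tree decomposition is:
Bags: B1 = {a, i, j}  B2 = {g, i, j}  B3 = {c, g, j}  B4 = {a, d, j}  B5 = {a, h, j}  B6 = {f, g, i}  B7 = {a, e, h}  B8 = {b, i, j}
Tree: B1–B2, B2–B3, B1–B4, B4–B5, B2–B6, B5–B7, B2–B8
Every bag has size at most 3, so the width is 3 − 1 = 2 and tw(G) ≤ 2. On the other hand G contains the 3-clique {a, d, j}. A clique must lie in a single bag of any decomposition, so no decomposition can have width below 2. Therefore the treewidth is 2.

2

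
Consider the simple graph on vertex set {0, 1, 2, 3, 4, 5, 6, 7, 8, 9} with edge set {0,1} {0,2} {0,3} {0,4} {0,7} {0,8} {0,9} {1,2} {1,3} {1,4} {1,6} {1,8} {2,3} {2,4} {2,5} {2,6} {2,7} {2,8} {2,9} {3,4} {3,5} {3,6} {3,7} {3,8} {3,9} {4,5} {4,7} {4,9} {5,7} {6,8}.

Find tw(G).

4

A width-4 tree decomposition is:
Bags: B1 = {0, 1, 2, 3, 8}  B2 = {0, 1, 2, 3, 4}  B3 = {1, 2, 3, 6, 8}  B4 = {0, 2, 3, 4, 9}  B5 = {0, 2, 3, 4, 7}  B6 = {2, 3, 4, 5, 7}
Tree: B1–B2, B1–B3, B2–B4, B4–B5, B5–B6
The largest bag has 5 vertices, giving width 4; this decomposition certifies tw(G) ≤ 4. For the lower bound, the 5 vertices {0, 1, 2, 3, 8} are pairwise adjacent, and any tree decomposition puts a clique entirely inside one bag — forcing width ≥ 4. Therefore the treewidth is 4.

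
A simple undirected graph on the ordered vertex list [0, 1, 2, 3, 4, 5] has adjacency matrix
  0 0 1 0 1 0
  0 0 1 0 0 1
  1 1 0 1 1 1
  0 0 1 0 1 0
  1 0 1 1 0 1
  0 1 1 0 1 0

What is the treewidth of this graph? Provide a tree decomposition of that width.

Each bag holds 3 vertices, so the decomposition has width 2, which upper-bounds the treewidth. Conversely, {1, 2, 5} is a clique of size 3, and the vertices of any clique must share a bag in every tree decomposition; so some bag has ≥ 3 vertices and tw(G) ≥ 2. Hence tw(G) = 2 exactly.

Treewidth 2.
One optimal decomposition is:
Bags: B1 = {0, 2, 4}  B2 = {2, 4, 5}  B3 = {1, 2, 5}  B4 = {2, 3, 4}
Tree: B1–B2, B2–B3, B2–B4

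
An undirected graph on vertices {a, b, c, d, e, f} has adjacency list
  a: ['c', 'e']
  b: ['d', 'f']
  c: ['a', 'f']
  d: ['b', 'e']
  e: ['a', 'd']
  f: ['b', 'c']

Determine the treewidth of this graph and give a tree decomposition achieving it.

Treewidth 2.
Bags: B1 = {b, c, f}  B2 = {a, b, c}  B3 = {a, b, e}  B4 = {b, d, e}
Tree: B1–B2, B2–B3, B3–B4

The largest bag has 3 vertices, giving width 2; this decomposition certifies tw(G) ≤ 2. For the lower bound, G contains the cycle b–f–c–a–e–d–b, so G is not a forest; only forests have treewidth ≤ 1, hence tw(G) ≥ 2. Therefore the treewidth is 2.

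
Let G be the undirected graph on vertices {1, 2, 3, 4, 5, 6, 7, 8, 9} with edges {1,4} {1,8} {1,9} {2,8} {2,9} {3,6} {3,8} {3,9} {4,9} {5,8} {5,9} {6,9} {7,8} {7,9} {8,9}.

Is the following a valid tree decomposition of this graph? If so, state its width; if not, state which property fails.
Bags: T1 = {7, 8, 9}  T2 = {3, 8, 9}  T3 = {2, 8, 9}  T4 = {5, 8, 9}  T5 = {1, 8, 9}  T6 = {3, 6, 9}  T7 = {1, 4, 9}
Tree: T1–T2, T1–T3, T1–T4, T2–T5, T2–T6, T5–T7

Yes; width 2.

Vertex coverage: the bags together contain {1, 2, 3, 4, 5, 6, 7, 8, 9}, the full vertex set. Edge coverage: each edge of G has both endpoints in at least one bag. Running intersection: for every vertex, the bags containing it form a connected subtree. All three properties hold, so this is a valid tree decomposition of width max|bag| − 1 = 2, and hence tw(G) ≤ 2.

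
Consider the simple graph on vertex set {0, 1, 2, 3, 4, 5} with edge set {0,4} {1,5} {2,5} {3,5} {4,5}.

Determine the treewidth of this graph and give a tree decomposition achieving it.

Treewidth 1.
Bags: B1 = {4, 5}  B2 = {3, 5}  B3 = {0, 4}  B4 = {1, 5}  B5 = {2, 5}
Tree: B1–B2, B1–B3, B2–B4, B1–B5

Every bag has size at most 2, so the width is 2 − 1 = 1 and tw(G) ≤ 1. G has an edge, so its treewidth is at least 1. Therefore the treewidth is 1.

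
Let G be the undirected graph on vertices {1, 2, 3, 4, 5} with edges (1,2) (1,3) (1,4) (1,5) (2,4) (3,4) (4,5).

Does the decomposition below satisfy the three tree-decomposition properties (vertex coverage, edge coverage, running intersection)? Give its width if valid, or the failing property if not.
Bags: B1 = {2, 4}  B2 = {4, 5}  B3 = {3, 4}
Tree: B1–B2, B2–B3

No — vertex 1 appears in no bag.

A tree decomposition must satisfy three properties: every vertex lies in some bag; for every edge, both endpoints lie together in some bag; and for every vertex, the bags containing it form a connected subtree. Here vertex 1 appears in no bag, so the decomposition is invalid.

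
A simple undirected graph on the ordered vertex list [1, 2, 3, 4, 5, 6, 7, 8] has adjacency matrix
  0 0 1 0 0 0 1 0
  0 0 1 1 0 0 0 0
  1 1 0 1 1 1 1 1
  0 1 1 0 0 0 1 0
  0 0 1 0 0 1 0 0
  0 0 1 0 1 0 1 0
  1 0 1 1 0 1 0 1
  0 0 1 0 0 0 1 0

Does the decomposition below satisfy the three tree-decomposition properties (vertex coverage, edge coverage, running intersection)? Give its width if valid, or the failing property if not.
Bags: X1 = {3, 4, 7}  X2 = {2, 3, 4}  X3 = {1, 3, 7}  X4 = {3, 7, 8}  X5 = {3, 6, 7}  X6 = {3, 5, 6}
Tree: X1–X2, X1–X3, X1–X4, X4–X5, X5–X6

Yes; width 2.

Checking the three conditions: (i) the bags cover all of {1, 2, 3, 4, 5, 6, 7, 8}; (ii) for each edge, some bag contains both endpoints; (iii) the bags containing any fixed vertex form a subtree. All hold, so the decomposition is valid with width 3 − 1 = 2.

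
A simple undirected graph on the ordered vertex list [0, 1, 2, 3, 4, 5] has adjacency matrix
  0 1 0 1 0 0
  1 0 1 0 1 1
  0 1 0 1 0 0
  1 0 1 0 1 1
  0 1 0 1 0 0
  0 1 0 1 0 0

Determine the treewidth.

2

A width-2 tree decomposition is:
Bags: B1 = {0, 1, 3}  B2 = {1, 2, 3}  B3 = {1, 3, 4}  B4 = {1, 3, 5}
Tree: B1–B2, B2–B3, B3–B4
The largest bag has 3 vertices, giving width 2; this decomposition certifies tw(G) ≤ 2. For the lower bound, G contains the cycle 0–3–2–1–0, so G is not a forest; only forests have treewidth ≤ 1, hence tw(G) ≥ 2. Therefore the treewidth is 2.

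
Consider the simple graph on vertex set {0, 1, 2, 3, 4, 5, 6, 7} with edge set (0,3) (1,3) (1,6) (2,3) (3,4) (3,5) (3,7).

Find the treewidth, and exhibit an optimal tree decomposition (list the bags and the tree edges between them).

Treewidth 1.
One such decomposition:
Bags: B1 = {0, 3}  B2 = {1, 3}  B3 = {2, 3}  B4 = {3, 5}  B5 = {3, 7}  B6 = {3, 4}  B7 = {1, 6}
Tree: B1–B2, B1–B3, B3–B4, B4–B5, B3–B6, B2–B7

The largest bag has 2 vertices, giving width 1; this decomposition certifies tw(G) ≤ 1. G has an edge, so its treewidth is at least 1. The upper and lower bounds meet at 1, so that is the treewidth.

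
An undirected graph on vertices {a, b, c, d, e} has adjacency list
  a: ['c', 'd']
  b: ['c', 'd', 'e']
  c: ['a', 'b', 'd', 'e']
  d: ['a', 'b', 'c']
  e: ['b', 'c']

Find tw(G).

2

A width-2 tree decomposition is:
Bags: B1 = {b, c, d}  B2 = {a, c, d}  B3 = {b, c, e}
Tree: B1–B2, B1–B3
Each bag holds 3 vertices, so the decomposition has width 2, which upper-bounds the treewidth. Conversely, {a, c, d} is a clique of size 3, and the vertices of any clique must share a bag in every tree decomposition; so some bag has ≥ 3 vertices and tw(G) ≥ 2. Combining the bounds, tw(G) = 2.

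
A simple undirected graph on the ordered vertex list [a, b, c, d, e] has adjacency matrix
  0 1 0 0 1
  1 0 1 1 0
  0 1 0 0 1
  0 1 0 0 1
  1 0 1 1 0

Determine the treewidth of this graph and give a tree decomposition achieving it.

The largest bag has 3 vertices, giving width 2; this decomposition certifies tw(G) ≤ 2. For the lower bound, G contains the cycle e–c–b–a–e, so G is not a forest; only forests have treewidth ≤ 1, hence tw(G) ≥ 2. Hence tw(G) = 2 exactly.

Treewidth 2.
One such decomposition:
Bags: B1 = {b, c, e}  B2 = {a, b, e}  B3 = {b, d, e}
Tree: B1–B2, B2–B3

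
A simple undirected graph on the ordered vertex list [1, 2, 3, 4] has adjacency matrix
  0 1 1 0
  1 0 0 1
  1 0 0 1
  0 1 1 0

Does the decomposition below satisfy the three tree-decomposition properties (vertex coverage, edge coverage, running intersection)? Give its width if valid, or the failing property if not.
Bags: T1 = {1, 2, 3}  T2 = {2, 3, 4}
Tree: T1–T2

Every vertex of G appears in some bag (union = {1, 2, 3, 4}); every edge is covered by a bag; and for each vertex v the set of bags containing v is connected in the bag tree. The decomposition is therefore valid. The largest bag has 3 vertices, so the width is 2.

Yes; width 2.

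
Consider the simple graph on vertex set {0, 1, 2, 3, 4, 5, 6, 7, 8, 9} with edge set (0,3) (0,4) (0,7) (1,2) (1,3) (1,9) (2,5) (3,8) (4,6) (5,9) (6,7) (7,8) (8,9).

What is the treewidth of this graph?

2

A width-2 tree decomposition is:
Bags: B1 = {1, 2, 5}  B2 = {1, 5, 9}  B3 = {1, 3, 9}  B4 = {3, 8, 9}  B5 = {0, 3, 8}  B6 = {0, 7, 8}  B7 = {0, 4, 7}  B8 = {4, 6, 7}
Tree: B1–B2, B2–B3, B3–B4, B4–B5, B5–B6, B6–B7, B7–B8
Each bag holds 3 vertices, so the decomposition has width 2, which upper-bounds the treewidth. The edges 2–5–9–1–2 form a cycle, so G is not a tree and its treewidth is at least 2. Therefore the treewidth is 2.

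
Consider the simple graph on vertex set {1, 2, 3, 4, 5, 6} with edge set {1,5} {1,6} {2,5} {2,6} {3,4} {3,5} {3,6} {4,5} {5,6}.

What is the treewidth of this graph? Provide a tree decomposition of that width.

Each bag holds 3 vertices, so the decomposition has width 2, which upper-bounds the treewidth. On the other hand G contains the 3-clique {3, 4, 5}. A clique must lie in a single bag of any decomposition, so no decomposition can have width below 2. Hence tw(G) = 2 exactly.

Treewidth 2.
Bags: B1 = {3, 4, 5}  B2 = {3, 5, 6}  B3 = {2, 5, 6}  B4 = {1, 5, 6}
Tree: B1–B2, B2–B3, B2–B4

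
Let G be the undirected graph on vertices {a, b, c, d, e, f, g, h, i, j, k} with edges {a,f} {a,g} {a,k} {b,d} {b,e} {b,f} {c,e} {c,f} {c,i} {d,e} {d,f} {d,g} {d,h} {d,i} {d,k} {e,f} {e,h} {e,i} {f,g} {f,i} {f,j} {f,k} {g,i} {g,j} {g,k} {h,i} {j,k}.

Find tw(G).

A width-3 tree decomposition is:
Bags: B1 = {b, d, e, f}  B2 = {d, e, f, i}  B3 = {d, f, g, i}  B4 = {d, f, g, k}  B5 = {f, g, j, k}  B6 = {d, e, h, i}  B7 = {c, e, f, i}  B8 = {a, f, g, k}
Tree: B1–B2, B2–B3, B3–B4, B4–B5, B2–B6, B2–B7, B4–B8
Each bag holds 4 vertices, so the decomposition has width 3, which upper-bounds the treewidth. On the other hand G contains the 4-clique {d, e, h, i}. A clique must lie in a single bag of any decomposition, so no decomposition can have width below 3. Hence tw(G) = 3 exactly.

3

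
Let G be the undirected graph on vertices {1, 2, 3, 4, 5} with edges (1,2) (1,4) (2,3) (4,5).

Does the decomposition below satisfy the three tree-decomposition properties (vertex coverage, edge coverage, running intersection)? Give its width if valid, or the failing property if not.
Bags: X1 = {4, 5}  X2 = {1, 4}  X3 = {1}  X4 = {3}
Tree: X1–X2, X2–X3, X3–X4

No — vertex 2 appears in no bag.

A tree decomposition must satisfy three properties: every vertex lies in some bag; for every edge, both endpoints lie together in some bag; and for every vertex, the bags containing it form a connected subtree. Here vertex 2 appears in no bag, so the decomposition is invalid.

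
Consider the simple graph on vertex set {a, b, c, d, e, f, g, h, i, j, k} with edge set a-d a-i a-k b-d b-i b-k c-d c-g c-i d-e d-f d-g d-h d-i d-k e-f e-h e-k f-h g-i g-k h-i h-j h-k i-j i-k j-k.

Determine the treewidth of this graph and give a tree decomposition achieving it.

Every bag has size at most 4, so the width is 4 − 1 = 3 and tw(G) ≤ 3. Conversely, {c, d, g, i} is a clique of size 4, and the vertices of any clique must share a bag in every tree decomposition; so some bag has ≥ 4 vertices and tw(G) ≥ 3. Combining the bounds, tw(G) = 3.

Treewidth 3.
One such decomposition:
Bags: B1 = {d, h, i, k}  B2 = {d, g, i, k}  B3 = {c, d, g, i}  B4 = {b, d, i, k}  B5 = {a, d, i, k}  B6 = {d, e, h, k}  B7 = {h, i, j, k}  B8 = {d, e, f, h}
Tree: B1–B2, B2–B3, B2–B4, B2–B5, B1–B6, B1–B7, B6–B8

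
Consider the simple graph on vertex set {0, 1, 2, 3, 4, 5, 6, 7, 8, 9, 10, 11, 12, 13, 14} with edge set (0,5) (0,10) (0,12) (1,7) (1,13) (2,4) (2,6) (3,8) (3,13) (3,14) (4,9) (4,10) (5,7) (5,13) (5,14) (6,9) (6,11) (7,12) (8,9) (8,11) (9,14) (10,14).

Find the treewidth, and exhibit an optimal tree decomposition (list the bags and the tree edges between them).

Treewidth 3.
One such decomposition:
Bags: B1 = {1, 7, 12, 13}  B2 = {5, 7, 12, 13}  B3 = {0, 5, 12, 13}  B4 = {0, 3, 5, 13}  B5 = {0, 3, 5, 14}  B6 = {0, 3, 10, 14}  B7 = {3, 8, 10, 14}  B8 = {8, 9, 10, 14}  B9 = {4, 8, 9, 10}  B10 = {4, 8, 9, 11}  B11 = {4, 6, 9, 11}  B12 = {2, 4, 6, 11}
Tree: B1–B2, B2–B3, B3–B4, B4–B5, B5–B6, B6–B7, B7–B8, B8–B9, B9–B10, B10–B11, B11–B12

The largest bag has 4 vertices, giving width 3; this decomposition certifies tw(G) ≤ 3. For the lower bound: the 4 vertex sets {1,7,12}, {13}, {5}, {0,3,10,14} are disjoint, each induces a connected subgraph, and every pair is joined by at least one edge of G. Contracting each set to a single vertex therefore yields K_{4} as a minor, and since treewidth is minor-monotone, tw(G) ≥ tw(K_{4}) = 3. Hence tw(G) = 3 exactly.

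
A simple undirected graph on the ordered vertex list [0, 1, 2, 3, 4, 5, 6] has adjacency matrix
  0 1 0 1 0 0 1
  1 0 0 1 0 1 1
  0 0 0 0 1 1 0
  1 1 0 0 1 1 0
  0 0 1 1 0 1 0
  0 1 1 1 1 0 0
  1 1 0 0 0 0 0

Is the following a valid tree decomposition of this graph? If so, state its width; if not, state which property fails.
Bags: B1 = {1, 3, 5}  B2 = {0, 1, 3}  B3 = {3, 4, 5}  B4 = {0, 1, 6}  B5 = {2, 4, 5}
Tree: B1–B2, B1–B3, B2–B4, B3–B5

Every vertex of G appears in some bag (union = {0, 1, 2, 3, 4, 5, 6}); every edge is covered by a bag; and for each vertex v the set of bags containing v is connected in the bag tree. The decomposition is therefore valid. The largest bag has 3 vertices, so the width is 2.

Yes; width 2.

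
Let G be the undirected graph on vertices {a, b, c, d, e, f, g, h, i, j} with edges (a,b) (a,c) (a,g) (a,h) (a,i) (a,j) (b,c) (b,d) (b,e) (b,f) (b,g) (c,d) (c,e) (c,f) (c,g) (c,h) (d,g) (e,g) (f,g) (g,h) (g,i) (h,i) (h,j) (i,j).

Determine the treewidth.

A width-3 tree decomposition is:
Bags: B1 = {a, b, c, g}  B2 = {b, c, f, g}  B3 = {a, c, g, h}  B4 = {a, g, h, i}  B5 = {b, c, e, g}  B6 = {b, c, d, g}  B7 = {a, h, i, j}
Tree: B1–B2, B1–B3, B3–B4, B2–B5, B2–B6, B4–B7
Every bag has size at most 4, so the width is 4 − 1 = 3 and tw(G) ≤ 3. For the lower bound, the 4 vertices {a, c, g, h} are pairwise adjacent, and any tree decomposition puts a clique entirely inside one bag — forcing width ≥ 3. Combining the bounds, tw(G) = 3.

3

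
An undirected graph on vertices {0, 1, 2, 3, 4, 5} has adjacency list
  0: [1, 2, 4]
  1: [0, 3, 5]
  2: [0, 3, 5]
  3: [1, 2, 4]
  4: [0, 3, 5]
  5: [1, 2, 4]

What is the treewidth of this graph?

3

A width-3 tree decomposition is:
Bags: B1 = {0, 2, 3, 5}  B2 = {0, 3, 4, 5}  B3 = {0, 1, 3, 5}
Tree: B1–B2, B2–B3
Every bag has size at most 4, so the width is 4 − 1 = 3 and tw(G) ≤ 3. For the lower bound: the 4 vertex sets {2,5}, {0,4}, {3}, {1} are disjoint, each induces a connected subgraph, and every pair is joined by at least one edge of G. Contracting each set to a single vertex therefore yields K_{4} as a minor, and since treewidth is minor-monotone, tw(G) ≥ tw(K_{4}) = 3. Therefore the treewidth is 3.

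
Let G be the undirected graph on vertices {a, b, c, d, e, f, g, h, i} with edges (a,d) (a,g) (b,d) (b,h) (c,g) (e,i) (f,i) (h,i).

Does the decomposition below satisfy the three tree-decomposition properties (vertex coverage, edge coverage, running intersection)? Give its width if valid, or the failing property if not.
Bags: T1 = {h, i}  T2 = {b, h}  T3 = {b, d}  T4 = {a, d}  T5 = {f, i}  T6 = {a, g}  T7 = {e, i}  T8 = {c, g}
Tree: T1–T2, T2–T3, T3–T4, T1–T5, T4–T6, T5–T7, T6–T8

Every vertex of G appears in some bag (union = {a, b, c, d, e, f, g, h, i}); every edge is covered by a bag; and for each vertex v the set of bags containing v is connected in the bag tree. The decomposition is therefore valid. The largest bag has 2 vertices, so the width is 1.

Yes; width 1.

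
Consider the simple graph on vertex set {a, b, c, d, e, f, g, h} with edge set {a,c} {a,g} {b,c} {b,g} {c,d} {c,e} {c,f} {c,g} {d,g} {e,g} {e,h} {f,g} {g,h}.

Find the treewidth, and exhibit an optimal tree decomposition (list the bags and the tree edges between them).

Treewidth 2.
One optimal decomposition is:
Bags: B1 = {c, d, g}  B2 = {a, c, g}  B3 = {c, e, g}  B4 = {c, f, g}  B5 = {b, c, g}  B6 = {e, g, h}
Tree: B1–B2, B1–B3, B1–B4, B2–B5, B3–B6

Each bag holds 3 vertices, so the decomposition has width 2, which upper-bounds the treewidth. Conversely, {e, g, h} is a clique of size 3, and the vertices of any clique must share a bag in every tree decomposition; so some bag has ≥ 3 vertices and tw(G) ≥ 2. Hence tw(G) = 2 exactly.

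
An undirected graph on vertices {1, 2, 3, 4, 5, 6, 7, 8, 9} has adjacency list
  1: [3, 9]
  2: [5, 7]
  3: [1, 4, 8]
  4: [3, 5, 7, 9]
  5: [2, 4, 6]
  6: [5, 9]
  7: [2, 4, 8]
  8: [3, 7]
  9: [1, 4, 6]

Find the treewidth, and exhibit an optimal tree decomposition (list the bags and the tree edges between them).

Treewidth 3.
Bags: B1 = {2, 5, 6, 7}  B2 = {4, 5, 6, 7}  B3 = {4, 6, 7, 9}  B4 = {4, 7, 8, 9}  B5 = {3, 4, 8, 9}  B6 = {1, 3, 8, 9}
Tree: B1–B2, B2–B3, B3–B4, B4–B5, B5–B6

The largest bag has 4 vertices, giving width 3; this decomposition certifies tw(G) ≤ 3. For the lower bound: the 4 vertex sets {2,5,6}, {7}, {4}, {1,3,8,9} are disjoint, each induces a connected subgraph, and every pair is joined by at least one edge of G. Contracting each set to a single vertex therefore yields K_{4} as a minor, and since treewidth is minor-monotone, tw(G) ≥ tw(K_{4}) = 3. Combining the bounds, tw(G) = 3.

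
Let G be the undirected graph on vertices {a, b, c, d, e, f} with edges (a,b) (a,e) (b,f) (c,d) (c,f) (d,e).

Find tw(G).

A width-2 tree decomposition is:
Bags: B1 = {a, d, e}  B2 = {a, c, d}  B3 = {a, c, f}  B4 = {a, b, f}
Tree: B1–B2, B2–B3, B3–B4
The largest bag has 3 vertices, giving width 2; this decomposition certifies tw(G) ≤ 2. Since a–e–d–c–f–b–a is a cycle in G, G is not acyclic. Forests are exactly the graphs of treewidth ≤ 1, so tw(G) ≥ 2. Hence tw(G) = 2 exactly.

2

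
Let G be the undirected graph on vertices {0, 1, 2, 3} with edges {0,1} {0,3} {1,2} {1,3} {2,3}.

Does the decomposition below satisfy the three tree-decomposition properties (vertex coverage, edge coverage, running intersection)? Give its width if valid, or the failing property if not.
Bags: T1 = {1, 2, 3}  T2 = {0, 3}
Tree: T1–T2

No — edge (1,0) lies in no bag.

A tree decomposition must satisfy three properties: every vertex lies in some bag; for every edge, both endpoints lie together in some bag; and for every vertex, the bags containing it form a connected subtree. Here edge (1,0) lies in no bag, so the decomposition is invalid.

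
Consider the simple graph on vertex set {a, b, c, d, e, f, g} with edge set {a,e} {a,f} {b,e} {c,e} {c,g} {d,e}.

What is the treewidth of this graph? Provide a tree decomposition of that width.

Treewidth 1.
Bags: B1 = {b, e}  B2 = {a, e}  B3 = {c, e}  B4 = {d, e}  B5 = {c, g}  B6 = {a, f}
Tree: B1–B2, B1–B3, B2–B4, B3–B5, B2–B6

The largest bag has 2 vertices, giving width 1; this decomposition certifies tw(G) ≤ 1. Since G has at least one edge (e.g. e–b), it is not an edgeless graph, so tw(G) ≥ 1. The upper and lower bounds meet at 1, so that is the treewidth.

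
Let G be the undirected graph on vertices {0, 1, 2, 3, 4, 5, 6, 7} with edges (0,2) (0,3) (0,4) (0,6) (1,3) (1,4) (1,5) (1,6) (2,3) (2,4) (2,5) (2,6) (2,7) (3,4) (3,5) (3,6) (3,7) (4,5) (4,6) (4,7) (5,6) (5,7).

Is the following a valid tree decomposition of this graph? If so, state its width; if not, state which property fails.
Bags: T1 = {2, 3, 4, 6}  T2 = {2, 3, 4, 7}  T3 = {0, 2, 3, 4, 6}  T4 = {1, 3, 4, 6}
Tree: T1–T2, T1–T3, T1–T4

No — vertex 5 appears in no bag.

A tree decomposition must satisfy three properties: every vertex lies in some bag; for every edge, both endpoints lie together in some bag; and for every vertex, the bags containing it form a connected subtree. Here vertex 5 appears in no bag, so the decomposition is invalid.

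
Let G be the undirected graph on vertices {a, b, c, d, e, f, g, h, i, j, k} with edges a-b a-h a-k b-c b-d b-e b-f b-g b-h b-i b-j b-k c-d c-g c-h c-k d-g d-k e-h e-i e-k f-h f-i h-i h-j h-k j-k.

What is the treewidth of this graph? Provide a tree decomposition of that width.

Treewidth 3.
One optimal decomposition is:
Bags: B1 = {b, e, h, k}  B2 = {a, b, h, k}  B3 = {b, h, j, k}  B4 = {b, c, h, k}  B5 = {b, c, d, k}  B6 = {b, e, h, i}  B7 = {b, f, h, i}  B8 = {b, c, d, g}
Tree: B1–B2, B1–B3, B3–B4, B4–B5, B1–B6, B6–B7, B5–B8

The largest bag has 4 vertices, giving width 3; this decomposition certifies tw(G) ≤ 3. Conversely, {b, c, d, g} is a clique of size 4, and the vertices of any clique must share a bag in every tree decomposition; so some bag has ≥ 4 vertices and tw(G) ≥ 3. Hence tw(G) = 3 exactly.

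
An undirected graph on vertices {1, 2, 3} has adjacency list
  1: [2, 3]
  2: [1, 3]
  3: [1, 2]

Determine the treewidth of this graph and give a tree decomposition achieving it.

With just one bag of size 3, the width is 3 − 1 = 2, so tw(G) ≤ 2. For the lower bound, the 3 vertices {1, 2, 3} are pairwise adjacent, and any tree decomposition puts a clique entirely inside one bag — forcing width ≥ 2. Therefore the treewidth is 2.

Treewidth 2.
Bags: B1 = {1, 2, 3}
Tree: (single bag)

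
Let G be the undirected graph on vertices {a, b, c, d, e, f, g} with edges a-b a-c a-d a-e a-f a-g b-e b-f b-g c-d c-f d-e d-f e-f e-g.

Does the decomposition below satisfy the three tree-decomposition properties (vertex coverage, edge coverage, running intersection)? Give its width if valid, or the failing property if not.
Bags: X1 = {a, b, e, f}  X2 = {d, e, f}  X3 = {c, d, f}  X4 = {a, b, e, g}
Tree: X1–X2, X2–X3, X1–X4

A tree decomposition must satisfy three properties: every vertex lies in some bag; for every edge, both endpoints lie together in some bag; and for every vertex, the bags containing it form a connected subtree. Here edge (a,d) lies in no bag, so the decomposition is invalid.

No — edge (a,d) lies in no bag.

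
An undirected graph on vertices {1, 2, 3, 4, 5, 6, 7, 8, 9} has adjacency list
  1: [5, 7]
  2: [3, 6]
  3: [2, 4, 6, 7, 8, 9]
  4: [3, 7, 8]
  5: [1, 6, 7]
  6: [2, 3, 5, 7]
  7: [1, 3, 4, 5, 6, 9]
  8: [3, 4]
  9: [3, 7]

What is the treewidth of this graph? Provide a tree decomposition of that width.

Every bag has size at most 3, so the width is 3 − 1 = 2 and tw(G) ≤ 2. Conversely, {1, 5, 7} is a clique of size 3, and the vertices of any clique must share a bag in every tree decomposition; so some bag has ≥ 3 vertices and tw(G) ≥ 2. Therefore the treewidth is 2.

Treewidth 2.
One optimal decomposition is:
Bags: B1 = {5, 6, 7}  B2 = {1, 5, 7}  B3 = {3, 6, 7}  B4 = {3, 7, 9}  B5 = {3, 4, 7}  B6 = {3, 4, 8}  B7 = {2, 3, 6}
Tree: B1–B2, B1–B3, B3–B4, B3–B5, B5–B6, B3–B7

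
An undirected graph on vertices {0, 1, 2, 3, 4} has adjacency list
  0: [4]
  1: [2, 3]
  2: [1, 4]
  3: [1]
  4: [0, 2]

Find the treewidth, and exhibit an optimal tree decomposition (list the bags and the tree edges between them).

Treewidth 1.
One optimal decomposition is:
Bags: B1 = {1, 3}  B2 = {1, 2}  B3 = {2, 4}  B4 = {0, 4}
Tree: B1–B2, B2–B3, B3–B4

Each bag holds 2 vertices, so the decomposition has width 1, which upper-bounds the treewidth. Since G has at least one edge (e.g. 3–1), it is not an edgeless graph, so tw(G) ≥ 1. Hence tw(G) = 1 exactly.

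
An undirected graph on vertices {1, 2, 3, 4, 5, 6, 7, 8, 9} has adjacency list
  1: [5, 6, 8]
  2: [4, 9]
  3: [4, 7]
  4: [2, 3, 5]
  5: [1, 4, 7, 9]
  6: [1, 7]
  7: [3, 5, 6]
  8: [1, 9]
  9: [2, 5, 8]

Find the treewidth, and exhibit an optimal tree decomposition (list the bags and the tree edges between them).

Each bag holds 4 vertices, so the decomposition has width 3, which upper-bounds the treewidth. For the lower bound: the 4 vertex sets {1,6,8}, {9}, {5}, {2,3,4,7} are disjoint, each induces a connected subgraph, and every pair is joined by at least one edge of G. Contracting each set to a single vertex therefore yields K_{4} as a minor, and since treewidth is minor-monotone, tw(G) ≥ tw(K_{4}) = 3. Hence tw(G) = 3 exactly.

Treewidth 3.
Bags: B1 = {1, 6, 8, 9}  B2 = {1, 5, 6, 9}  B3 = {5, 6, 7, 9}  B4 = {2, 5, 7, 9}  B5 = {2, 4, 5, 7}  B6 = {2, 3, 4, 7}
Tree: B1–B2, B2–B3, B3–B4, B4–B5, B5–B6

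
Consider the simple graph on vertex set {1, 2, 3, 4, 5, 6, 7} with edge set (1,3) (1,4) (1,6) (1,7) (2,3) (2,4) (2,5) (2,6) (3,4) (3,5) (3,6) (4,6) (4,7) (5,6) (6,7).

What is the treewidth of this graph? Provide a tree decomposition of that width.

Treewidth 3.
Bags: B1 = {2, 3, 4, 6}  B2 = {1, 3, 4, 6}  B3 = {1, 4, 6, 7}  B4 = {2, 3, 5, 6}
Tree: B1–B2, B2–B3, B1–B4

The largest bag has 4 vertices, giving width 3; this decomposition certifies tw(G) ≤ 3. On the other hand G contains the 4-clique {1, 3, 4, 6}. A clique must lie in a single bag of any decomposition, so no decomposition can have width below 3. Hence tw(G) = 3 exactly.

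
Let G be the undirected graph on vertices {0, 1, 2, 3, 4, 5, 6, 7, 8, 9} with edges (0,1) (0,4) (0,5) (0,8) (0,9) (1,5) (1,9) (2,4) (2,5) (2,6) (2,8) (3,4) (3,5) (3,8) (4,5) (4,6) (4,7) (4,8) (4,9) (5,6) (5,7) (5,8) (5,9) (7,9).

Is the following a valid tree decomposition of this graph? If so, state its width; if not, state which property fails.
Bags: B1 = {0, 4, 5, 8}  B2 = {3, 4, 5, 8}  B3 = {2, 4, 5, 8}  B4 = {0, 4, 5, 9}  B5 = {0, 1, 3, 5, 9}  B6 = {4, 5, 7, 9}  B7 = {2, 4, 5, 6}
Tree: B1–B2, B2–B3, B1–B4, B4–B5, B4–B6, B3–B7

A tree decomposition must satisfy three properties: every vertex lies in some bag; for every edge, both endpoints lie together in some bag; and for every vertex, the bags containing it form a connected subtree. Here bags containing vertex 3 are not connected in the tree, so the decomposition is invalid.

No — bags containing vertex 3 are not connected in the tree.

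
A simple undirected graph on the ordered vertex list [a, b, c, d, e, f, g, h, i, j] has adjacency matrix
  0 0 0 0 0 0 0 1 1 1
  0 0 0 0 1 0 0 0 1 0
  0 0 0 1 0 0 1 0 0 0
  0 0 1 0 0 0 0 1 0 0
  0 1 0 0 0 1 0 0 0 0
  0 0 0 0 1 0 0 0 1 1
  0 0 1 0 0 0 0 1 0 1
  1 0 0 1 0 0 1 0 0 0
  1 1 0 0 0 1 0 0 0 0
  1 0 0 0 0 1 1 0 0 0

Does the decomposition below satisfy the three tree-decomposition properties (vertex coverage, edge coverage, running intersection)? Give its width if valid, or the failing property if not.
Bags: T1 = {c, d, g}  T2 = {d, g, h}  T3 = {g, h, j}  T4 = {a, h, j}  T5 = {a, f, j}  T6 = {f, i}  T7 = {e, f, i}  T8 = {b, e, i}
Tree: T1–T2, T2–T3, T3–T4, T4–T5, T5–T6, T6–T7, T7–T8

No — edge (a,i) lies in no bag.

A tree decomposition must satisfy three properties: every vertex lies in some bag; for every edge, both endpoints lie together in some bag; and for every vertex, the bags containing it form a connected subtree. Here edge (a,i) lies in no bag, so the decomposition is invalid.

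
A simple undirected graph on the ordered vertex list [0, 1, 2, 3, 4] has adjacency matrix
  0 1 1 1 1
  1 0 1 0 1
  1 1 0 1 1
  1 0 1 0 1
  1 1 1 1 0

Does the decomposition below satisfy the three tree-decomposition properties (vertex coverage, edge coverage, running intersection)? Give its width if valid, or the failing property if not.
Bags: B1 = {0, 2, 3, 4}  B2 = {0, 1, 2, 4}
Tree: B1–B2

Yes; width 3.

Vertex coverage: the bags together contain {0, 1, 2, 3, 4}, the full vertex set. Edge coverage: each edge of G has both endpoints in at least one bag. Running intersection: for every vertex, the bags containing it form a connected subtree. All three properties hold, so this is a valid tree decomposition of width max|bag| − 1 = 3, and hence tw(G) ≤ 3.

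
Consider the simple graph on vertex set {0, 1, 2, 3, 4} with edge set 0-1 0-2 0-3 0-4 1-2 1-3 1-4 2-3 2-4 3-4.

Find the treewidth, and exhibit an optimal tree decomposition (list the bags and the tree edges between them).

With just one bag of size 5, the width is 5 − 1 = 4, so tw(G) ≤ 4. On the other hand G contains the 5-clique {0, 1, 2, 3, 4}. A clique must lie in a single bag of any decomposition, so no decomposition can have width below 4. Combining the bounds, tw(G) = 4.

Treewidth 4.
One optimal decomposition is:
Bags: B1 = {0, 1, 2, 3, 4}
Tree: (single bag)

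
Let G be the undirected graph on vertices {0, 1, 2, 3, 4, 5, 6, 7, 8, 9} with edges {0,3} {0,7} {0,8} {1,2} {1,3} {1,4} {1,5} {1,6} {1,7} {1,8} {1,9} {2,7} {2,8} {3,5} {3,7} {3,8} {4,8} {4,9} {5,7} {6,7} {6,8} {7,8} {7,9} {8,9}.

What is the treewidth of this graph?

A width-3 tree decomposition is:
Bags: B1 = {1, 3, 7, 8}  B2 = {1, 6, 7, 8}  B3 = {1, 7, 8, 9}  B4 = {1, 3, 5, 7}  B5 = {0, 3, 7, 8}  B6 = {1, 4, 8, 9}  B7 = {1, 2, 7, 8}
Tree: B1–B2, B2–B3, B1–B4, B1–B5, B3–B6, B1–B7
Every bag has size at most 4, so the width is 4 − 1 = 3 and tw(G) ≤ 3. Conversely, {0, 3, 7, 8} is a clique of size 4, and the vertices of any clique must share a bag in every tree decomposition; so some bag has ≥ 4 vertices and tw(G) ≥ 3. Therefore the treewidth is 3.

3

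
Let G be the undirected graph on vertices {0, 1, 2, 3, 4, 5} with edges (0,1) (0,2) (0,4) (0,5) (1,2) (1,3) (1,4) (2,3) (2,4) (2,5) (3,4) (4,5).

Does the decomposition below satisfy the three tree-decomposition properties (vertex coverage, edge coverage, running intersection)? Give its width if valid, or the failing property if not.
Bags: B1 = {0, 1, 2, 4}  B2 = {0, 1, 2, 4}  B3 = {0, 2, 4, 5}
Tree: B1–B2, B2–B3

No — vertex 3 appears in no bag.

A tree decomposition must satisfy three properties: every vertex lies in some bag; for every edge, both endpoints lie together in some bag; and for every vertex, the bags containing it form a connected subtree. Here vertex 3 appears in no bag, so the decomposition is invalid.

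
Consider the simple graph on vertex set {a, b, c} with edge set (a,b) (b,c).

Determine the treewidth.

1

A width-1 tree decomposition is:
Bags: B1 = {b, c}  B2 = {a, b}
Tree: B1–B2
Every bag has size at most 2, so the width is 2 − 1 = 1 and tw(G) ≤ 1. G has an edge, so its treewidth is at least 1. The upper and lower bounds meet at 1, so that is the treewidth.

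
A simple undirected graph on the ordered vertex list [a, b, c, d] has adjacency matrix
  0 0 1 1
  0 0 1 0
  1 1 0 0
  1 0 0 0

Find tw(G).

1

A width-1 tree decomposition is:
Bags: B1 = {a, d}  B2 = {a, c}  B3 = {b, c}
Tree: B1–B2, B2–B3
Each bag holds 2 vertices, so the decomposition has width 1, which upper-bounds the treewidth. Any graph with an edge has treewidth ≥ 1, and G has the edge d–a. Therefore the treewidth is 1.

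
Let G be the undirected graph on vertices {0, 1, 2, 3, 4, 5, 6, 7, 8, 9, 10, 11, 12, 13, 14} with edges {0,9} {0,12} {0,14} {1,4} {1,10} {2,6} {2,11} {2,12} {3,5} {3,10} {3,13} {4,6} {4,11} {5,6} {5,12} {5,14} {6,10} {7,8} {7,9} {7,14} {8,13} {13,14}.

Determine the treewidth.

A width-3 tree decomposition is:
Bags: B1 = {1, 2, 4, 11}  B2 = {1, 2, 4, 6}  B3 = {1, 2, 6, 10}  B4 = {2, 6, 10, 12}  B5 = {5, 6, 10, 12}  B6 = {3, 5, 10, 12}  B7 = {0, 3, 5, 12}  B8 = {0, 3, 5, 14}  B9 = {0, 3, 13, 14}  B10 = {0, 9, 13, 14}  B11 = {7, 9, 13, 14}  B12 = {7, 8, 9, 13}
Tree: B1–B2, B2–B3, B3–B4, B4–B5, B5–B6, B6–B7, B7–B8, B8–B9, B9–B10, B10–B11, B11–B12
Each bag holds 4 vertices, so the decomposition has width 3, which upper-bounds the treewidth. For the lower bound: the 4 vertex sets {1,4,11}, {2}, {6}, {3,5,10,12} are disjoint, each induces a connected subgraph, and every pair is joined by at least one edge of G. Contracting each set to a single vertex therefore yields K_{4} as a minor, and since treewidth is minor-monotone, tw(G) ≥ tw(K_{4}) = 3. Combining the bounds, tw(G) = 3.

3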